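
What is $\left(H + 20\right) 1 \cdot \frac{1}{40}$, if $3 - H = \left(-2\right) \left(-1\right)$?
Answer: $\frac{21}{40} \approx 0.525$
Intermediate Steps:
$H = 1$ ($H = 3 - \left(-2\right) \left(-1\right) = 3 - 2 = 1$)
$\left(H + 20\right) 1 \cdot \frac{1}{40} = \left(1 + 20\right) 1 \cdot \frac{1}{40} = 21 \cdot 1 \cdot \frac{1}{40} = 21 \cdot \frac{1}{40} = \frac{21}{40}$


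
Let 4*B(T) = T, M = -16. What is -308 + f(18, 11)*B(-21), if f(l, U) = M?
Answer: -224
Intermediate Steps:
B(T) = T/4
f(l, U) = -16
-308 + f(18, 11)*B(-21) = -308 - 4*(-21) = -308 - 16*(-21/4) = -308 + 84 = -224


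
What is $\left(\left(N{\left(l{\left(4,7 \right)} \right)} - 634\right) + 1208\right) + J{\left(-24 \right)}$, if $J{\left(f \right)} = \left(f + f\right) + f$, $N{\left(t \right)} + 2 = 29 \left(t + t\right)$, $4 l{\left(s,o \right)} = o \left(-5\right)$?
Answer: $- \frac{15}{2} \approx -7.5$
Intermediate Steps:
$l{\left(s,o \right)} = - \frac{5 o}{4}$ ($l{\left(s,o \right)} = \frac{o \left(-5\right)}{4} = \frac{\left(-5\right) o}{4} = - \frac{5 o}{4}$)
$N{\left(t \right)} = -2 + 58 t$ ($N{\left(t \right)} = -2 + 29 \left(t + t\right) = -2 + 29 \cdot 2 t = -2 + 58 t$)
$J{\left(f \right)} = 3 f$ ($J{\left(f \right)} = 2 f + f = 3 f$)
$\left(\left(N{\left(l{\left(4,7 \right)} \right)} - 634\right) + 1208\right) + J{\left(-24 \right)} = \left(\left(\left(-2 + 58 \left(\left(- \frac{5}{4}\right) 7\right)\right) - 634\right) + 1208\right) + 3 \left(-24\right) = \left(\left(\left(-2 + 58 \left(- \frac{35}{4}\right)\right) - 634\right) + 1208\right) - 72 = \left(\left(\left(-2 - \frac{1015}{2}\right) - 634\right) + 1208\right) - 72 = \left(\left(- \frac{1019}{2} - 634\right) + 1208\right) - 72 = \left(- \frac{2287}{2} + 1208\right) - 72 = \frac{129}{2} - 72 = - \frac{15}{2}$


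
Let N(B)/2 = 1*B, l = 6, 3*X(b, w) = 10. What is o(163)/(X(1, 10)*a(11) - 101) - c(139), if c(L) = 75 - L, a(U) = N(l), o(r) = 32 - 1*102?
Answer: 3974/61 ≈ 65.148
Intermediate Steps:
o(r) = -70 (o(r) = 32 - 102 = -70)
X(b, w) = 10/3 (X(b, w) = (⅓)*10 = 10/3)
N(B) = 2*B (N(B) = 2*(1*B) = 2*B)
a(U) = 12 (a(U) = 2*6 = 12)
o(163)/(X(1, 10)*a(11) - 101) - c(139) = -70/((10/3)*12 - 101) - (75 - 1*139) = -70/(40 - 101) - (75 - 139) = -70/(-61) - 1*(-64) = -70*(-1/61) + 64 = 70/61 + 64 = 3974/61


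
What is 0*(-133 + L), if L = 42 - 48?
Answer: 0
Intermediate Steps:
L = -6
0*(-133 + L) = 0*(-133 - 6) = 0*(-139) = 0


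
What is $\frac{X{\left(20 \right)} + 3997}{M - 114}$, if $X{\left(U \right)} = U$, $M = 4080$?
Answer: $\frac{1339}{1322} \approx 1.0129$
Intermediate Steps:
$\frac{X{\left(20 \right)} + 3997}{M - 114} = \frac{20 + 3997}{4080 - 114} = \frac{4017}{4080 - 114} = \frac{4017}{3966} = 4017 \cdot \frac{1}{3966} = \frac{1339}{1322}$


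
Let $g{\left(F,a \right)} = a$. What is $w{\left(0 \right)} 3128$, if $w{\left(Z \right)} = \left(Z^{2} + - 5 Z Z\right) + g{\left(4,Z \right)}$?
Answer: $0$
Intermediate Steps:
$w{\left(Z \right)} = Z - 4 Z^{2}$ ($w{\left(Z \right)} = \left(Z^{2} + - 5 Z Z\right) + Z = \left(Z^{2} - 5 Z^{2}\right) + Z = - 4 Z^{2} + Z = Z - 4 Z^{2}$)
$w{\left(0 \right)} 3128 = 0 \left(1 - 0\right) 3128 = 0 \left(1 + 0\right) 3128 = 0 \cdot 1 \cdot 3128 = 0 \cdot 3128 = 0$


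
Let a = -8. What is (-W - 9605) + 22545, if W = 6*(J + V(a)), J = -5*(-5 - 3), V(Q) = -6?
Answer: 12736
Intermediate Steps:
J = 40 (J = -5*(-8) = 40)
W = 204 (W = 6*(40 - 6) = 6*34 = 204)
(-W - 9605) + 22545 = (-1*204 - 9605) + 22545 = (-204 - 9605) + 22545 = -9809 + 22545 = 12736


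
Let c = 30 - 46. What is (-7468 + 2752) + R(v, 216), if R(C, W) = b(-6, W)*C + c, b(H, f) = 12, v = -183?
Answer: -6928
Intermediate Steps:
c = -16
R(C, W) = -16 + 12*C (R(C, W) = 12*C - 16 = -16 + 12*C)
(-7468 + 2752) + R(v, 216) = (-7468 + 2752) + (-16 + 12*(-183)) = -4716 + (-16 - 2196) = -4716 - 2212 = -6928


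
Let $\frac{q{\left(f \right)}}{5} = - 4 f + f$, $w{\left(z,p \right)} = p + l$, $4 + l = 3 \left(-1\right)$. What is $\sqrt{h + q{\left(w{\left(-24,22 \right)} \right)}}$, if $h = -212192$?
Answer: $i \sqrt{212417} \approx 460.89 i$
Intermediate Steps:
$l = -7$ ($l = -4 + 3 \left(-1\right) = -4 - 3 = -7$)
$w{\left(z,p \right)} = -7 + p$ ($w{\left(z,p \right)} = p - 7 = -7 + p$)
$q{\left(f \right)} = - 15 f$ ($q{\left(f \right)} = 5 \left(- 4 f + f\right) = 5 \left(- 3 f\right) = - 15 f$)
$\sqrt{h + q{\left(w{\left(-24,22 \right)} \right)}} = \sqrt{-212192 - 15 \left(-7 + 22\right)} = \sqrt{-212192 - 225} = \sqrt{-212417} = i \sqrt{212417}$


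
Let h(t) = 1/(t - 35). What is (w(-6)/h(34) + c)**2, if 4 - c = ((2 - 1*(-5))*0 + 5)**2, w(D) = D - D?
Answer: 441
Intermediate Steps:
h(t) = 1/(-35 + t)
w(D) = 0
c = -21 (c = 4 - ((2 - 1*(-5))*0 + 5)**2 = 4 - ((2 + 5)*0 + 5)**2 = 4 - (7*0 + 5)**2 = 4 - (0 + 5)**2 = 4 - 1*5**2 = 4 - 1*25 = 4 - 25 = -21)
(w(-6)/h(34) + c)**2 = (0/(1/(-35 + 34)) - 21)**2 = (0/(1/(-1)) - 21)**2 = (0/(-1) - 21)**2 = (0*(-1) - 21)**2 = (0 - 21)**2 = (-21)**2 = 441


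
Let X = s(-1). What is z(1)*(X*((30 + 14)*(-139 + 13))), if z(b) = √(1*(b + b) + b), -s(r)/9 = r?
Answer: -49896*√3 ≈ -86422.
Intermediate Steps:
s(r) = -9*r
X = 9 (X = -9*(-1) = 9)
z(b) = √3*√b (z(b) = √(1*(2*b) + b) = √(2*b + b) = √(3*b) = √3*√b)
z(1)*(X*((30 + 14)*(-139 + 13))) = (√3*√1)*(9*((30 + 14)*(-139 + 13))) = (√3*1)*(9*(44*(-126))) = √3*(9*(-5544)) = √3*(-49896) = -49896*√3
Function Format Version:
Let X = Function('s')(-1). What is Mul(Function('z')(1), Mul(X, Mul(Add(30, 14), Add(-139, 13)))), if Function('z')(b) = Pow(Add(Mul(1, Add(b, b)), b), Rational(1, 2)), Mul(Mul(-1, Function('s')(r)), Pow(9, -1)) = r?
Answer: Mul(-49896, Pow(3, Rational(1, 2))) ≈ -86422.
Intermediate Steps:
Function('s')(r) = Mul(-9, r)
X = 9 (X = Mul(-9, -1) = 9)
Function('z')(b) = Mul(Pow(3, Rational(1, 2)), Pow(b, Rational(1, 2))) (Function('z')(b) = Pow(Add(Mul(1, Mul(2, b)), b), Rational(1, 2)) = Pow(Add(Mul(2, b), b), Rational(1, 2)) = Pow(Mul(3, b), Rational(1, 2)) = Mul(Pow(3, Rational(1, 2)), Pow(b, Rational(1, 2))))
Mul(Function('z')(1), Mul(X, Mul(Add(30, 14), Add(-139, 13)))) = Mul(Mul(Pow(3, Rational(1, 2)), Pow(1, Rational(1, 2))), Mul(9, Mul(Add(30, 14), Add(-139, 13)))) = Mul(Mul(Pow(3, Rational(1, 2)), 1), Mul(9, Mul(44, -126))) = Mul(Pow(3, Rational(1, 2)), Mul(9, -5544)) = Mul(Pow(3, Rational(1, 2)), -49896) = Mul(-49896, Pow(3, Rational(1, 2)))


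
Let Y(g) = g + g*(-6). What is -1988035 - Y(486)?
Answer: -1985605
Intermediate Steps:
Y(g) = -5*g (Y(g) = g - 6*g = -5*g)
-1988035 - Y(486) = -1988035 - (-5)*486 = -1988035 - 1*(-2430) = -1988035 + 2430 = -1985605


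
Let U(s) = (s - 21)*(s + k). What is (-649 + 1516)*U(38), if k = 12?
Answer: 736950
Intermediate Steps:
U(s) = (-21 + s)*(12 + s) (U(s) = (s - 21)*(s + 12) = (-21 + s)*(12 + s))
(-649 + 1516)*U(38) = (-649 + 1516)*(-252 + 38² - 9*38) = 867*(-252 + 1444 - 342) = 867*850 = 736950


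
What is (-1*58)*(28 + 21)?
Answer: -2842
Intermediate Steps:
(-1*58)*(28 + 21) = -58*49 = -2842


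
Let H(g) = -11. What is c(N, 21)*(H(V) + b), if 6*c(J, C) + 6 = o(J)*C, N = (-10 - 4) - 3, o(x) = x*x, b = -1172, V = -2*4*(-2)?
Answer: -2390843/2 ≈ -1.1954e+6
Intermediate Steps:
V = 16 (V = -8*(-2) = 16)
o(x) = x**2
N = -17 (N = -14 - 3 = -17)
c(J, C) = -1 + C*J**2/6 (c(J, C) = -1 + (J**2*C)/6 = -1 + (C*J**2)/6 = -1 + C*J**2/6)
c(N, 21)*(H(V) + b) = (-1 + (1/6)*21*(-17)**2)*(-11 - 1172) = (-1 + (1/6)*21*289)*(-1183) = (-1 + 2023/2)*(-1183) = (2021/2)*(-1183) = -2390843/2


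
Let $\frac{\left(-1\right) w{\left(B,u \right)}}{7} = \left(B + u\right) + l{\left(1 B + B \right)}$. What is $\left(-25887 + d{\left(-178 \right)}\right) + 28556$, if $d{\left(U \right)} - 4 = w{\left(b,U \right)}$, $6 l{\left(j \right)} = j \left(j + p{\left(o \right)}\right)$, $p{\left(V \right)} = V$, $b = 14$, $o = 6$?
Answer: $\frac{8131}{3} \approx 2710.3$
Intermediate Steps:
$l{\left(j \right)} = \frac{j \left(6 + j\right)}{6}$ ($l{\left(j \right)} = \frac{j \left(j + 6\right)}{6} = \frac{j \left(6 + j\right)}{6}$)
$w{\left(B,u \right)} = - 7 B - 7 u - \frac{7 B \left(6 + 2 B\right)}{3}$ ($w{\left(B,u \right)} = - 7 \left(\left(B + u\right) + \frac{\left(1 B + B\right) \left(6 + \left(1 B + B\right)\right)}{6}\right) = - 7 \left(\left(B + u\right) + \frac{\left(B + B\right) \left(6 + \left(B + B\right)\right)}{6}\right) = - 7 \left(\left(B + u\right) + \frac{2 B \left(6 + 2 B\right)}{6}\right) = - 7 \left(\left(B + u\right) + \frac{B \left(6 + 2 B\right)}{3}\right) = - 7 \left(B + u + \frac{B \left(6 + 2 B\right)}{3}\right) = - 7 B - 7 u - \frac{7 B \left(6 + 2 B\right)}{3}$)
$d{\left(U \right)} = - \frac{3614}{3} - 7 U$ ($d{\left(U \right)} = 4 - \left(294 + \frac{2744}{3} + 7 U\right) = 4 - \left(\frac{3626}{3} + 7 U\right) = - \frac{3614}{3} - 7 U$)
$\left(-25887 + d{\left(-178 \right)}\right) + 28556 = \left(-25887 - - \frac{124}{3}\right) + 28556 = \left(-25887 + \left(- \frac{3614}{3} + 1246\right)\right) + 28556 = \left(-25887 + \frac{124}{3}\right) + 28556 = - \frac{77537}{3} + 28556 = \frac{8131}{3}$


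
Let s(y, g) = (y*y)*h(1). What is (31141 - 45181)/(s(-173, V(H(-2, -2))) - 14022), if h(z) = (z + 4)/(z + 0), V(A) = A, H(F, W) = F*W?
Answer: -14040/135623 ≈ -0.10352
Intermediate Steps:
h(z) = (4 + z)/z
s(y, g) = 5*y² (s(y, g) = (y*y)*((4 + 1)/1) = y²*(1*5) = y²*5 = 5*y²)
(31141 - 45181)/(s(-173, V(H(-2, -2))) - 14022) = (31141 - 45181)/(5*(-173)² - 14022) = -14040/(5*29929 - 14022) = -14040/(149645 - 14022) = -14040/135623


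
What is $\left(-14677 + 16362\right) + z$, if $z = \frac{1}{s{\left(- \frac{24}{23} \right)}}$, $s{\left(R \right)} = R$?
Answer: $\frac{40417}{24} \approx 1684.0$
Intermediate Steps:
$z = - \frac{23}{24}$ ($z = \frac{1}{\left(-24\right) \frac{1}{23}} = \frac{1}{- \frac{24}{23}} = - \frac{23}{24} \approx -0.95833$)
$\left(-14677 + 16362\right) + z = \left(-14677 + 16362\right) - \frac{23}{24} = 1685 - \frac{23}{24} = \frac{40417}{24}$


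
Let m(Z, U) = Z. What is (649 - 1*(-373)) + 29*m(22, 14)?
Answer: 1660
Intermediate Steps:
(649 - 1*(-373)) + 29*m(22, 14) = (649 - 1*(-373)) + 29*22 = (649 + 373) + 638 = 1022 + 638 = 1660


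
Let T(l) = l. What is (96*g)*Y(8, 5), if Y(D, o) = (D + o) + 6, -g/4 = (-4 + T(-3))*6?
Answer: 306432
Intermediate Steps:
g = 168 (g = -4*(-4 - 3)*6 = -(-28)*6 = -4*(-42) = 168)
Y(D, o) = 6 + D + o
(96*g)*Y(8, 5) = (96*168)*(6 + 8 + 5) = 16128*19 = 306432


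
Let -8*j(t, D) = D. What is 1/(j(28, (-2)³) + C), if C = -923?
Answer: -1/922 ≈ -0.0010846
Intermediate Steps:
j(t, D) = -D/8
1/(j(28, (-2)³) + C) = 1/(-⅛*(-2)³ - 923) = 1/(-⅛*(-8) - 923) = 1/(1 - 923) = 1/(-922) = -1/922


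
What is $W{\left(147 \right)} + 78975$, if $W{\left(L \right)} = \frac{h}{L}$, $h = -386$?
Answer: $\frac{11608939}{147} \approx 78972.0$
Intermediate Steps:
$W{\left(L \right)} = - \frac{386}{L}$
$W{\left(147 \right)} + 78975 = - \frac{386}{147} + 78975 = \frac{11608939}{147}$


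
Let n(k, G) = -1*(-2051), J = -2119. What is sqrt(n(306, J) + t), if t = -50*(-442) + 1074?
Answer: 5*sqrt(1009) ≈ 158.82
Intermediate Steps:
n(k, G) = 2051
t = 23174 (t = 22100 + 1074 = 23174)
sqrt(n(306, J) + t) = sqrt(2051 + 23174) = sqrt(25225) = 5*sqrt(1009)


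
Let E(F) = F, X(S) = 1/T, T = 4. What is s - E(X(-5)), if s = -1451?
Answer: -5805/4 ≈ -1451.3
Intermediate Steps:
X(S) = 1/4
s - E(X(-5)) = -1451 - 1*1/4 = -1451 - 1/4 = -5805/4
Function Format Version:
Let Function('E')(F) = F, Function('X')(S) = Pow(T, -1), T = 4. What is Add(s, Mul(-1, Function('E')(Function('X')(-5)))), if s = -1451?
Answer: Rational(-5805, 4) ≈ -1451.3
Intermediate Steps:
Function('X')(S) = Rational(1, 4) (Function('X')(S) = Pow(4, -1) = Rational(1, 4))
Add(s, Mul(-1, Function('E')(Function('X')(-5)))) = Add(-1451, Mul(-1, Rational(1, 4))) = Add(-1451, Rational(-1, 4)) = Rational(-5805, 4)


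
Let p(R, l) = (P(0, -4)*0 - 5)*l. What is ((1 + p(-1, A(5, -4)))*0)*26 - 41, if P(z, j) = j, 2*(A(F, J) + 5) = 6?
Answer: -41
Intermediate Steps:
A(F, J) = -2 (A(F, J) = -5 + (½)*6 = -5 + 3 = -2)
p(R, l) = -5*l (p(R, l) = (-4*0 - 5)*l = (0 - 5)*l = -5*l)
((1 + p(-1, A(5, -4)))*0)*26 - 41 = ((1 - 5*(-2))*0)*26 - 41 = ((1 + 10)*0)*26 - 41 = (11*0)*26 - 41 = 0*26 - 41 = 0 - 41 = -41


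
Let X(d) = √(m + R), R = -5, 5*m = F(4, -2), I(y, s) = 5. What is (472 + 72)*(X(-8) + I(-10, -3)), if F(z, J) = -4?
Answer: 2720 + 544*I*√145/5 ≈ 2720.0 + 1310.1*I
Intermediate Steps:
m = -⅘ (m = (⅕)*(-4) = -⅘ ≈ -0.80000)
X(d) = I*√145/5 (X(d) = √(-⅘ - 5) = √(-29/5) = I*√145/5)
(472 + 72)*(X(-8) + I(-10, -3)) = (472 + 72)*(I*√145/5 + 5) = 544*(5 + I*√145/5) = 2720 + 544*I*√145/5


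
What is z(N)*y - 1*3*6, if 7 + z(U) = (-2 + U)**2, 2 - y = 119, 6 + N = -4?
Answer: -16047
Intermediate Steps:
N = -10 (N = -6 - 4 = -10)
y = -117 (y = 2 - 1*119 = 2 - 119 = -117)
z(U) = -7 + (-2 + U)**2
z(N)*y - 1*3*6 = (-7 + (-2 - 10)**2)*(-117) - 1*3*6 = (-7 + (-12)**2)*(-117) - 3*6 = (-7 + 144)*(-117) - 18 = 137*(-117) - 18 = -16029 - 18 = -16047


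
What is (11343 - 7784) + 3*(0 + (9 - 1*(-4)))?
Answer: 3598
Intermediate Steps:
(11343 - 7784) + 3*(0 + (9 - 1*(-4))) = 3559 + 3*(0 + (9 + 4)) = 3559 + 3*(0 + 13) = 3559 + 3*13 = 3559 + 39 = 3598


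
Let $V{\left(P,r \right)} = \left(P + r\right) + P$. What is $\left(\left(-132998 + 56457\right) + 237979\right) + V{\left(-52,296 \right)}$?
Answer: $161630$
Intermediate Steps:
$V{\left(P,r \right)} = r + 2 P$
$\left(\left(-132998 + 56457\right) + 237979\right) + V{\left(-52,296 \right)} = \left(\left(-132998 + 56457\right) + 237979\right) + \left(296 + 2 \left(-52\right)\right) = \left(-76541 + 237979\right) + \left(296 - 104\right) = 161438 + 192 = 161630$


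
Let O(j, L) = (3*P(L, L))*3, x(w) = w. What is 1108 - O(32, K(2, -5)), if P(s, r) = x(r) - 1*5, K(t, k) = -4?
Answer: 1189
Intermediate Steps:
P(s, r) = -5 + r (P(s, r) = r - 1*5 = r - 5 = -5 + r)
O(j, L) = -45 + 9*L (O(j, L) = (3*(-5 + L))*3 = (-15 + 3*L)*3 = -45 + 9*L)
1108 - O(32, K(2, -5)) = 1108 - (-45 + 9*(-4)) = 1108 - (-45 - 36) = 1108 - 1*(-81) = 1108 + 81 = 1189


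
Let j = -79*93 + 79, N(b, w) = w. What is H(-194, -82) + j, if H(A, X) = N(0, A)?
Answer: -7462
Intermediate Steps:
H(A, X) = A
j = -7268 (j = -7347 + 79 = -7268)
H(-194, -82) + j = -194 - 7268 = -7462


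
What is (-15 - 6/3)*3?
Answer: -51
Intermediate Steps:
(-15 - 6/3)*3 = (-15 - 6*⅓)*3 = (-15 - 2)*3 = -17*3 = -51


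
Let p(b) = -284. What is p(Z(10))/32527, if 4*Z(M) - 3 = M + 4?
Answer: -284/32527 ≈ -0.0087312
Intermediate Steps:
Z(M) = 7/4 + M/4 (Z(M) = 3/4 + (M + 4)/4 = 3/4 + (4 + M)/4 = 3/4 + (1 + M/4) = 7/4 + M/4)
p(Z(10))/32527 = -284/32527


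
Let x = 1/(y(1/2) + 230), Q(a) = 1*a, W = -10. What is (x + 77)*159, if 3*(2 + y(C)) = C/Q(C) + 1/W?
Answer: 9317453/761 ≈ 12244.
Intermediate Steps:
Q(a) = a
y(C) = -17/10 (y(C) = -2 + (C/C + 1/(-10))/3 = -2 + (1 + 1*(-1/10))/3 = -2 + (1 - 1/10)/3 = -2 + (1/3)*(9/10) = -2 + 3/10 = -17/10)
x = 10/2283 (x = 1/(-17/10 + 230) = 1/(2283/10) = 10/2283 ≈ 0.0043802)
(x + 77)*159 = (10/2283 + 77)*159 = (175801/2283)*159 = 9317453/761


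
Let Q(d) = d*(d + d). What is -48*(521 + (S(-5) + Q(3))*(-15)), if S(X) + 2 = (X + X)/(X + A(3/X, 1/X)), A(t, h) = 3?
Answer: -9888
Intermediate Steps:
Q(d) = 2*d² (Q(d) = d*(2*d) = 2*d²)
S(X) = -2 + 2*X/(3 + X) (S(X) = -2 + (X + X)/(X + 3) = -2 + (2*X)/(3 + X) = -2 + 2*X/(3 + X))
-48*(521 + (S(-5) + Q(3))*(-15)) = -48*(521 + (-6/(3 - 5) + 2*3²)*(-15)) = -48*(521 + (-6/(-2) + 2*9)*(-15)) = -48*(521 + (-6*(-½) + 18)*(-15)) = -48*(521 + (3 + 18)*(-15)) = -48*(521 + 21*(-15)) = -48*(521 - 315) = -48*206 = -9888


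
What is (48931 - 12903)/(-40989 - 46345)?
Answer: -18014/43667 ≈ -0.41253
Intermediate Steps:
(48931 - 12903)/(-40989 - 46345) = 36028/(-87334) = 36028*(-1/87334) = -18014/43667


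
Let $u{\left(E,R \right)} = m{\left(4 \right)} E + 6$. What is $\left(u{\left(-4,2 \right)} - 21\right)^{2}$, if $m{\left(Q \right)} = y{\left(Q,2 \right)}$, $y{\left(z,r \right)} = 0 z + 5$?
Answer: $1225$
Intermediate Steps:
$y{\left(z,r \right)} = 5$ ($y{\left(z,r \right)} = 0 + 5 = 5$)
$m{\left(Q \right)} = 5$
$u{\left(E,R \right)} = 6 + 5 E$ ($u{\left(E,R \right)} = 5 E + 6 = 6 + 5 E$)
$\left(u{\left(-4,2 \right)} - 21\right)^{2} = \left(\left(6 + 5 \left(-4\right)\right) - 21\right)^{2} = \left(\left(6 - 20\right) - 21\right)^{2} = \left(-14 - 21\right)^{2} = \left(-35\right)^{2} = 1225$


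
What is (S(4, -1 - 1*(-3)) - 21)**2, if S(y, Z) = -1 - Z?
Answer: 576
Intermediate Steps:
(S(4, -1 - 1*(-3)) - 21)**2 = ((-1 - (-1 - 1*(-3))) - 21)**2 = ((-1 - (-1 + 3)) - 21)**2 = ((-1 - 1*2) - 21)**2 = ((-1 - 2) - 21)**2 = (-3 - 21)**2 = (-24)**2 = 576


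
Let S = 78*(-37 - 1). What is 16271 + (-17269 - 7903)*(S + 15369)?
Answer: -312242389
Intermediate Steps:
S = -2964 (S = 78*(-38) = -2964)
16271 + (-17269 - 7903)*(S + 15369) = 16271 + (-17269 - 7903)*(-2964 + 15369) = 16271 - 25172*12405 = 16271 - 312258660 = -312242389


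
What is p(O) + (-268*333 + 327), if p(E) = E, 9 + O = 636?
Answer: -88290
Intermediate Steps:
O = 627 (O = -9 + 636 = 627)
p(O) + (-268*333 + 327) = 627 + (-268*333 + 327) = 627 + (-89244 + 327) = 627 - 88917 = -88290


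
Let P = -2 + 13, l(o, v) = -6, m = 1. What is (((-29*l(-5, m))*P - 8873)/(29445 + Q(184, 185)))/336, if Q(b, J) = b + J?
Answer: -6959/10017504 ≈ -0.00069468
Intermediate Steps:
P = 11
Q(b, J) = J + b
(((-29*l(-5, m))*P - 8873)/(29445 + Q(184, 185)))/336 = ((-29*(-6)*11 - 8873)/(29445 + (185 + 184)))/336 = ((174*11 - 8873)/(29445 + 369))*(1/336) = ((1914 - 8873)/29814)*(1/336) = -6959*1/29814*(1/336) = -6959/29814*1/336 = -6959/10017504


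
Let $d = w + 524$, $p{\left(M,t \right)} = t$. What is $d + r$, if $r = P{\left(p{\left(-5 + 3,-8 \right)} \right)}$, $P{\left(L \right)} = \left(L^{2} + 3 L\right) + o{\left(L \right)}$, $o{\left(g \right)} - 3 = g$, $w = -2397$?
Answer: $-1838$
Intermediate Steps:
$o{\left(g \right)} = 3 + g$
$P{\left(L \right)} = 3 + L^{2} + 4 L$ ($P{\left(L \right)} = \left(L^{2} + 3 L\right) + \left(3 + L\right) = 3 + L^{2} + 4 L$)
$d = -1873$ ($d = -2397 + 524 = -1873$)
$r = 35$ ($r = 3 + \left(-8\right)^{2} + 4 \left(-8\right) = 3 + 64 - 32 = 35$)
$d + r = -1873 + 35 = -1838$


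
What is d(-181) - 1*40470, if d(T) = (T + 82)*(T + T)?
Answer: -4632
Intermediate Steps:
d(T) = 2*T*(82 + T) (d(T) = (82 + T)*(2*T) = 2*T*(82 + T))
d(-181) - 1*40470 = 2*(-181)*(82 - 181) - 1*40470 = 2*(-181)*(-99) - 40470 = 35838 - 40470 = -4632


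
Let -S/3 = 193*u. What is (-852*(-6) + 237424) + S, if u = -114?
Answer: 308542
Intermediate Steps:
S = 66006 (S = -579*(-114) = -3*(-22002) = 66006)
(-852*(-6) + 237424) + S = (-852*(-6) + 237424) + 66006 = (5112 + 237424) + 66006 = 242536 + 66006 = 308542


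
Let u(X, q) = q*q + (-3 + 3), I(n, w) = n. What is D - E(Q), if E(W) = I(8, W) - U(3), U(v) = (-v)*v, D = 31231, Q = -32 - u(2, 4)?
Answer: 31214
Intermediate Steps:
u(X, q) = q**2 (u(X, q) = q**2 + 0 = q**2)
Q = -48 (Q = -32 - 1*4**2 = -32 - 1*16 = -32 - 16 = -48)
U(v) = -v**2
E(W) = 17 (E(W) = 8 - (-1)*3**2 = 8 - (-1)*9 = 8 - 1*(-9) = 8 + 9 = 17)
D - E(Q) = 31231 - 1*17 = 31231 - 17 = 31214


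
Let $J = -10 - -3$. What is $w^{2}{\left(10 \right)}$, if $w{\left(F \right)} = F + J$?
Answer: $9$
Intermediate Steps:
$J = -7$ ($J = -10 + 3 = -7$)
$w{\left(F \right)} = -7 + F$ ($w{\left(F \right)} = F - 7 = -7 + F$)
$w^{2}{\left(10 \right)} = \left(-7 + 10\right)^{2} = 3^{2} = 9$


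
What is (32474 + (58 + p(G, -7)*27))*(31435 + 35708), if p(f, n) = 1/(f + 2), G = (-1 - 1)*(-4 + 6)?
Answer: 4366779291/2 ≈ 2.1834e+9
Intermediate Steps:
G = -4 (G = -2*2 = -4)
p(f, n) = 1/(2 + f)
(32474 + (58 + p(G, -7)*27))*(31435 + 35708) = (32474 + (58 + 27/(2 - 4)))*(31435 + 35708) = (32474 + (58 + 27/(-2)))*67143 = (32474 + (58 - ½*27))*67143 = (32474 + (58 - 27/2))*67143 = (32474 + 89/2)*67143 = (65037/2)*67143 = 4366779291/2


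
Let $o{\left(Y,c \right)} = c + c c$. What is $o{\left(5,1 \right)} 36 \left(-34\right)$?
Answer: $-2448$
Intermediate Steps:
$o{\left(Y,c \right)} = c + c^{2}$
$o{\left(5,1 \right)} 36 \left(-34\right) = 1 \left(1 + 1\right) 36 \left(-34\right) = 1 \cdot 2 \cdot 36 \left(-34\right) = 2 \cdot 36 \left(-34\right) = 72 \left(-34\right) = -2448$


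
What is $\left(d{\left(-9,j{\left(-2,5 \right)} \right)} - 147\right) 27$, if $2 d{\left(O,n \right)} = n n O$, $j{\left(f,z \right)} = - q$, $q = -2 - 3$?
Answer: $- \frac{14013}{2} \approx -7006.5$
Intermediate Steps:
$q = -5$
$j{\left(f,z \right)} = 5$ ($j{\left(f,z \right)} = \left(-1\right) \left(-5\right) = 5$)
$d{\left(O,n \right)} = \frac{O n^{2}}{2}$ ($d{\left(O,n \right)} = \frac{n n O}{2} = \frac{n^{2} O}{2} = \frac{O n^{2}}{2}$)
$\left(d{\left(-9,j{\left(-2,5 \right)} \right)} - 147\right) 27 = \left(\frac{1}{2} \left(-9\right) 5^{2} - 147\right) 27 = \left(\frac{1}{2} \left(-9\right) 25 - 147\right) 27 = \left(- \frac{225}{2} - 147\right) 27 = \left(- \frac{519}{2}\right) 27 = - \frac{14013}{2}$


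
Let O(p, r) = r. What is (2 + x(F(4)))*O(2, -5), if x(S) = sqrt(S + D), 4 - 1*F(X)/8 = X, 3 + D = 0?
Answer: -10 - 5*I*sqrt(3) ≈ -10.0 - 8.6602*I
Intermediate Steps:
D = -3 (D = -3 + 0 = -3)
F(X) = 32 - 8*X
x(S) = sqrt(-3 + S) (x(S) = sqrt(S - 3) = sqrt(-3 + S))
(2 + x(F(4)))*O(2, -5) = (2 + sqrt(-3 + (32 - 8*4)))*(-5) = (2 + sqrt(-3 + (32 - 32)))*(-5) = (2 + sqrt(-3 + 0))*(-5) = (2 + sqrt(-3))*(-5) = (2 + I*sqrt(3))*(-5) = -10 - 5*I*sqrt(3)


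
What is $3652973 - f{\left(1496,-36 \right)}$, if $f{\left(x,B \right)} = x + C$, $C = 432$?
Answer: $3651045$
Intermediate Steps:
$f{\left(x,B \right)} = 432 + x$ ($f{\left(x,B \right)} = x + 432 = 432 + x$)
$3652973 - f{\left(1496,-36 \right)} = 3652973 - \left(432 + 1496\right) = 3652973 - 1928 = 3651045$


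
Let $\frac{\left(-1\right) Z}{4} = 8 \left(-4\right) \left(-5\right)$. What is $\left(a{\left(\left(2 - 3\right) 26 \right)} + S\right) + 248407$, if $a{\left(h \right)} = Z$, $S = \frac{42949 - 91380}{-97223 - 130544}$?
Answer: $\frac{56433194720}{227767} \approx 2.4777 \cdot 10^{5}$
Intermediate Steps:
$S = \frac{48431}{227767}$ ($S = - \frac{48431}{-227767} = \left(-48431\right) \left(- \frac{1}{227767}\right) = \frac{48431}{227767} \approx 0.21263$)
$Z = -640$ ($Z = - 4 \cdot 8 \left(-4\right) \left(-5\right) = - 4 \left(\left(-32\right) \left(-5\right)\right) = \left(-4\right) 160 = -640$)
$a{\left(h \right)} = -640$
$\left(a{\left(\left(2 - 3\right) 26 \right)} + S\right) + 248407 = \left(-640 + \frac{48431}{227767}\right) + 248407 = - \frac{145722449}{227767} + 248407 = \frac{56433194720}{227767}$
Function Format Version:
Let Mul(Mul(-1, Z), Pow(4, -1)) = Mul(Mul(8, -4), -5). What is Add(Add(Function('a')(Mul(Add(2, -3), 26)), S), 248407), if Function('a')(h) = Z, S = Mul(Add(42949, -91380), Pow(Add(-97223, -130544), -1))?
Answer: Rational(56433194720, 227767) ≈ 2.4777e+5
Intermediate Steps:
S = Rational(48431, 227767) (S = Mul(-48431, Pow(-227767, -1)) = Mul(-48431, Rational(-1, 227767)) = Rational(48431, 227767) ≈ 0.21263)
Z = -640 (Z = Mul(-4, Mul(Mul(8, -4), -5)) = Mul(-4, Mul(-32, -5)) = Mul(-4, 160) = -640)
Function('a')(h) = -640
Add(Add(Function('a')(Mul(Add(2, -3), 26)), S), 248407) = Add(Add(-640, Rational(48431, 227767)), 248407) = Add(Rational(-145722449, 227767), 248407) = Rational(56433194720, 227767)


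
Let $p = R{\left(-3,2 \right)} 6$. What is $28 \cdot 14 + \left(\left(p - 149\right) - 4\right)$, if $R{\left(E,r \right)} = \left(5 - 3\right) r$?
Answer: $263$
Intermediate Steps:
$R{\left(E,r \right)} = 2 r$
$p = 24$ ($p = 2 \cdot 2 \cdot 6 = 4 \cdot 6 = 24$)
$28 \cdot 14 + \left(\left(p - 149\right) - 4\right) = 28 \cdot 14 + \left(\left(24 - 149\right) - 4\right) = 392 - 129 = 263$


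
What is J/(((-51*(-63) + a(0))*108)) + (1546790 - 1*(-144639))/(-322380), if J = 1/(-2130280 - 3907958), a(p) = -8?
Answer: -2182231267535993/415925064562680 ≈ -5.2467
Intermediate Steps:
J = -1/6038238 (J = 1/(-6038238) = -1/6038238 ≈ -1.6561e-7)
J/(((-51*(-63) + a(0))*108)) + (1546790 - 1*(-144639))/(-322380) = -1/(108*(-51*(-63) - 8))/6038238 + (1546790 - 1*(-144639))/(-322380) = -1/(108*(3213 - 8))/6038238 + (1546790 + 144639)*(-1/322380) = -1/(6038238*(3205*108)) + 1691429*(-1/322380) = -1/6038238/346140 - 1691429/322380 = -1/6038238*1/346140 - 1691429/322380 = -1/2090075701320 - 1691429/322380 = -2182231267535993/415925064562680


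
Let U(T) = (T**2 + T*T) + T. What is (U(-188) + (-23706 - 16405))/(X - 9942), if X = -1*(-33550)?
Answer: 30389/23608 ≈ 1.2872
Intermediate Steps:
X = 33550
U(T) = T + 2*T**2 (U(T) = (T**2 + T**2) + T = 2*T**2 + T = T + 2*T**2)
(U(-188) + (-23706 - 16405))/(X - 9942) = (-188*(1 + 2*(-188)) + (-23706 - 16405))/(33550 - 9942) = (-188*(1 - 376) - 40111)/23608 = (-188*(-375) - 40111)*(1/23608) = (70500 - 40111)*(1/23608) = 30389*(1/23608) = 30389/23608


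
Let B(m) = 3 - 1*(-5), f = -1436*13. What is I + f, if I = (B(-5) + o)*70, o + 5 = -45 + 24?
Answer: -19928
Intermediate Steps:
f = -18668
B(m) = 8 (B(m) = 3 + 5 = 8)
o = -26 (o = -5 + (-45 + 24) = -5 - 21 = -26)
I = -1260 (I = (8 - 26)*70 = -18*70 = -1260)
I + f = -1260 - 18668 = -19928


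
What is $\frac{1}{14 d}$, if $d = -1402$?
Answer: $- \frac{1}{19628} \approx -5.0948 \cdot 10^{-5}$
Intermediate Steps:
$\frac{1}{14 d} = \frac{1}{14 \left(-1402\right)} = \frac{1}{-19628} = - \frac{1}{19628}$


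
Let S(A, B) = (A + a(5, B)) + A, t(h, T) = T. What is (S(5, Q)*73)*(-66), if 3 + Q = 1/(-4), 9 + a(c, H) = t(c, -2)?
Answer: 4818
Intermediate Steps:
a(c, H) = -11 (a(c, H) = -9 - 2 = -11)
Q = -13/4 (Q = -3 + 1/(-4) = -3 - 1/4 = -13/4 ≈ -3.2500)
S(A, B) = -11 + 2*A (S(A, B) = (A - 11) + A = (-11 + A) + A = -11 + 2*A)
(S(5, Q)*73)*(-66) = ((-11 + 2*5)*73)*(-66) = ((-11 + 10)*73)*(-66) = -1*73*(-66) = -73*(-66) = 4818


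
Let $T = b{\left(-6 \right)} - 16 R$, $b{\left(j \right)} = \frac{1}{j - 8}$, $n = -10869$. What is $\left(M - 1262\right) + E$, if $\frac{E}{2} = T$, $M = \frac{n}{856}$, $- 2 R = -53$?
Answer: $- \frac{12720059}{5992} \approx -2122.8$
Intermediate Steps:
$b{\left(j \right)} = \frac{1}{-8 + j}$
$R = \frac{53}{2}$ ($R = \left(- \frac{1}{2}\right) \left(-53\right) = \frac{53}{2} \approx 26.5$)
$M = - \frac{10869}{856} \approx -12.697$
$T = - \frac{5937}{14}$ ($T = \frac{1}{-8 - 6} - 424 = \frac{1}{-14} - 424 = - \frac{1}{14} - 424 = - \frac{5937}{14} \approx -424.07$)
$E = - \frac{5937}{7}$ ($E = 2 \left(- \frac{5937}{14}\right) = - \frac{5937}{7} \approx -848.14$)
$\left(M - 1262\right) + E = \left(- \frac{10869}{856} - 1262\right) - \frac{5937}{7} = - \frac{1091141}{856} - \frac{5937}{7} = - \frac{12720059}{5992}$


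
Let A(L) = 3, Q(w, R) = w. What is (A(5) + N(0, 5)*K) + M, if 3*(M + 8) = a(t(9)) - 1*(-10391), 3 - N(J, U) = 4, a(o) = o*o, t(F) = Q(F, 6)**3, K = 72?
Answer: 541601/3 ≈ 1.8053e+5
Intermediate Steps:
t(F) = F**3
a(o) = o**2
N(J, U) = -1 (N(J, U) = 3 - 1*4 = 3 - 4 = -1)
M = 541808/3 (M = -8 + ((9**3)**2 - 1*(-10391))/3 = -8 + (729**2 + 10391)/3 = -8 + (531441 + 10391)/3 = -8 + (1/3)*541832 = -8 + 541832/3 = 541808/3 ≈ 1.8060e+5)
(A(5) + N(0, 5)*K) + M = (3 - 1*72) + 541808/3 = (3 - 72) + 541808/3 = -69 + 541808/3 = 541601/3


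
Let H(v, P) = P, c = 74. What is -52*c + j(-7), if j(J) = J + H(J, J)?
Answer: -3862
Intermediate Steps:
j(J) = 2*J (j(J) = J + J = 2*J)
-52*c + j(-7) = -52*74 + 2*(-7) = -3848 - 14 = -3862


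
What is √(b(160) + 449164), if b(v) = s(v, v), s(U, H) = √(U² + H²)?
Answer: 2*√(112291 + 40*√2) ≈ 670.37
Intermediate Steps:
s(U, H) = √(H² + U²)
b(v) = √2*√(v²) (b(v) = √(v² + v²) = √(2*v²) = √2*√(v²))
√(b(160) + 449164) = √(√2*√(160²) + 449164) = √(√2*√25600 + 449164) = √(√2*160 + 449164) = √(160*√2 + 449164) = √(449164 + 160*√2)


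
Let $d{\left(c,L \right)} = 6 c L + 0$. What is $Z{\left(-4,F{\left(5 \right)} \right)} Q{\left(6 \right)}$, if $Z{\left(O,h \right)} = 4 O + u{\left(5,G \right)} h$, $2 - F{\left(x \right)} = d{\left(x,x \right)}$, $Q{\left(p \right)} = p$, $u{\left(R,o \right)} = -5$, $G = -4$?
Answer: $4344$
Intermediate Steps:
$d{\left(c,L \right)} = 6 L c$ ($d{\left(c,L \right)} = 6 L c + 0 = 6 L c$)
$F{\left(x \right)} = 2 - 6 x^{2}$ ($F{\left(x \right)} = 2 - 6 x x = 2 - 6 x^{2}$)
$Z{\left(O,h \right)} = - 5 h + 4 O$ ($Z{\left(O,h \right)} = 4 O - 5 h = - 5 h + 4 O$)
$Z{\left(-4,F{\left(5 \right)} \right)} Q{\left(6 \right)} = \left(- 5 \left(2 - 6 \cdot 5^{2}\right) + 4 \left(-4\right)\right) 6 = \left(- 5 \left(2 - 150\right) - 16\right) 6 = \left(\left(-5\right) \left(-148\right) - 16\right) 6 = \left(740 - 16\right) 6 = 724 \cdot 6 = 4344$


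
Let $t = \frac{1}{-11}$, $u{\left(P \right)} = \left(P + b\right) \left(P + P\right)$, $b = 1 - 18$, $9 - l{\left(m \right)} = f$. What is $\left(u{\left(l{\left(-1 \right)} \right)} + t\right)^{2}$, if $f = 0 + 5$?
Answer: $\frac{1311025}{121} \approx 10835.0$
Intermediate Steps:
$f = 5$
$l{\left(m \right)} = 4$ ($l{\left(m \right)} = 9 - 5 = 4$)
$b = -17$ ($b = 1 - 18 = -17$)
$u{\left(P \right)} = 2 P \left(-17 + P\right)$ ($u{\left(P \right)} = \left(P - 17\right) \left(P + P\right) = \left(-17 + P\right) 2 P = 2 P \left(-17 + P\right)$)
$t = - \frac{1}{11} \approx -0.090909$
$\left(u{\left(l{\left(-1 \right)} \right)} + t\right)^{2} = \left(2 \cdot 4 \left(-17 + 4\right) - \frac{1}{11}\right)^{2} = \left(2 \cdot 4 \left(-13\right) - \frac{1}{11}\right)^{2} = \left(-104 - \frac{1}{11}\right)^{2} = \left(- \frac{1145}{11}\right)^{2} = \frac{1311025}{121}$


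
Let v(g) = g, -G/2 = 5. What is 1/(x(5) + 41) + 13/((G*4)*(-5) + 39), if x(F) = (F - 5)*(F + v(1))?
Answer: 772/9799 ≈ 0.078784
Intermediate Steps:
G = -10 (G = -2*5 = -10)
x(F) = (1 + F)*(-5 + F) (x(F) = (F - 5)*(F + 1) = (-5 + F)*(1 + F) = (1 + F)*(-5 + F))
1/(x(5) + 41) + 13/((G*4)*(-5) + 39) = 1/((-5 + 5**2 - 4*5) + 41) + 13/(-10*4*(-5) + 39) = 1/((-5 + 25 - 20) + 41) + 13/(-40*(-5) + 39) = 1/(0 + 41) + 13/(200 + 39) = 1/41 + 13/239 = 772/9799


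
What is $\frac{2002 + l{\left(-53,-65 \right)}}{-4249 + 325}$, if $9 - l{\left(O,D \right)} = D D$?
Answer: $\frac{123}{218} \approx 0.56422$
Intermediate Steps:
$l{\left(O,D \right)} = 9 - D^{2}$ ($l{\left(O,D \right)} = 9 - D D = 9 - D^{2}$)
$\frac{2002 + l{\left(-53,-65 \right)}}{-4249 + 325} = \frac{2002 + \left(9 - \left(-65\right)^{2}\right)}{-4249 + 325} = \frac{2002 + \left(9 - 4225\right)}{-3924} = \left(2002 + \left(9 - 4225\right)\right) \left(- \frac{1}{3924}\right) = \left(2002 - 4216\right) \left(- \frac{1}{3924}\right) = \left(-2214\right) \left(- \frac{1}{3924}\right) = \frac{123}{218}$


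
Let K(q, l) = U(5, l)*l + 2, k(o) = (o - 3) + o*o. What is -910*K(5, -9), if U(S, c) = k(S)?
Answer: 219310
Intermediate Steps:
k(o) = -3 + o + o**2 (k(o) = (-3 + o) + o**2 = -3 + o + o**2)
U(S, c) = -3 + S + S**2
K(q, l) = 2 + 27*l (K(q, l) = (-3 + 5 + 5**2)*l + 2 = (-3 + 5 + 25)*l + 2 = 27*l + 2 = 2 + 27*l)
-910*K(5, -9) = -910*(2 + 27*(-9)) = -910*(2 - 243) = -910*(-241) = 219310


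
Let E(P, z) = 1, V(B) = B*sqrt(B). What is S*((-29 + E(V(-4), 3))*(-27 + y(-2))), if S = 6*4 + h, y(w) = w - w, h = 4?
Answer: 21168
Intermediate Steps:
V(B) = B**(3/2)
y(w) = 0
S = 28 (S = 6*4 + 4 = 24 + 4 = 28)
S*((-29 + E(V(-4), 3))*(-27 + y(-2))) = 28*((-29 + 1)*(-27 + 0)) = 28*(-28*(-27)) = 28*756 = 21168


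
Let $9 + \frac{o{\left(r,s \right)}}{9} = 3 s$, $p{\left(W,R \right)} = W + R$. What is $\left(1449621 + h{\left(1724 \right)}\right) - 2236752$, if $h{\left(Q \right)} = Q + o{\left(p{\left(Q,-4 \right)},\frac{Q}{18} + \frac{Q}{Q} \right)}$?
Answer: $-782875$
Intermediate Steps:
$p{\left(W,R \right)} = R + W$
$o{\left(r,s \right)} = -81 + 27 s$ ($o{\left(r,s \right)} = -81 + 9 \cdot 3 s = -81 + 27 s$)
$h{\left(Q \right)} = -54 + \frac{5 Q}{2}$ ($h{\left(Q \right)} = Q + \left(-81 + 27 \left(\frac{Q}{18} + \frac{Q}{Q}\right)\right) = Q + \left(-81 + 27 \left(Q \frac{1}{18} + 1\right)\right) = Q + \left(-81 + 27 \left(\frac{Q}{18} + 1\right)\right) = Q + \left(-81 + 27 \left(1 + \frac{Q}{18}\right)\right) = Q + \left(-81 + \left(27 + \frac{3 Q}{2}\right)\right) = Q + \left(-54 + \frac{3 Q}{2}\right) = -54 + \frac{5 Q}{2}$)
$\left(1449621 + h{\left(1724 \right)}\right) - 2236752 = \left(1449621 + \left(-54 + \frac{5}{2} \cdot 1724\right)\right) - 2236752 = \left(1449621 + \left(-54 + 4310\right)\right) - 2236752 = \left(1449621 + 4256\right) - 2236752 = 1453877 - 2236752 = -782875$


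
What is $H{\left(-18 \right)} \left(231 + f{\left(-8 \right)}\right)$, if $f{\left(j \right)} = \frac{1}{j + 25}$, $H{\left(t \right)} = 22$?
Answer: $\frac{86416}{17} \approx 5083.3$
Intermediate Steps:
$f{\left(j \right)} = \frac{1}{25 + j}$
$H{\left(-18 \right)} \left(231 + f{\left(-8 \right)}\right) = 22 \left(231 + \frac{1}{25 - 8}\right) = 22 \left(231 + \frac{1}{17}\right) = 22 \cdot \frac{3928}{17} = \frac{86416}{17}$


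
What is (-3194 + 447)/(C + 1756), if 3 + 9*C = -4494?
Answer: -8241/3769 ≈ -2.1865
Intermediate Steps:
C = -1499/3 (C = -⅓ + (⅑)*(-4494) = -⅓ - 1498/3 = -1499/3 ≈ -499.67)
(-3194 + 447)/(C + 1756) = (-3194 + 447)/(-1499/3 + 1756) = -2747/3769/3 = -2747*3/3769 = -8241/3769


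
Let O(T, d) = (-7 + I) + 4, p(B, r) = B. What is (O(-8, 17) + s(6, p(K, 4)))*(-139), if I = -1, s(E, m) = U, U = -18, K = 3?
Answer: 3058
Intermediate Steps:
s(E, m) = -18
O(T, d) = -4 (O(T, d) = (-7 - 1) + 4 = -8 + 4 = -4)
(O(-8, 17) + s(6, p(K, 4)))*(-139) = (-4 - 18)*(-139) = -22*(-139) = 3058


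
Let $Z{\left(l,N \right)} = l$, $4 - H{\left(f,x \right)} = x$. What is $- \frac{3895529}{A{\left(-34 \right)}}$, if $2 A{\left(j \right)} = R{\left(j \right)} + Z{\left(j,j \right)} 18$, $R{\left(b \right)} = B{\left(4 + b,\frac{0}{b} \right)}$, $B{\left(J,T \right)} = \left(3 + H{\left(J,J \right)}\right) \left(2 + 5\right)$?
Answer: $\frac{7791058}{353} \approx 22071.0$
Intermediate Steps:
$H{\left(f,x \right)} = 4 - x$
$B{\left(J,T \right)} = 49 - 7 J$ ($B{\left(J,T \right)} = \left(3 - \left(-4 + J\right)\right) \left(2 + 5\right) = \left(7 - J\right) 7 = 49 - 7 J$)
$R{\left(b \right)} = 21 - 7 b$ ($R{\left(b \right)} = 49 - 7 \left(4 + b\right) = 49 - \left(28 + 7 b\right) = 21 - 7 b$)
$A{\left(j \right)} = \frac{21}{2} + \frac{11 j}{2}$ ($A{\left(j \right)} = \frac{\left(21 - 7 j\right) + j 18}{2} = \frac{\left(21 - 7 j\right) + 18 j}{2} = \frac{21 + 11 j}{2} = \frac{21}{2} + \frac{11 j}{2}$)
$- \frac{3895529}{A{\left(-34 \right)}} = - \frac{3895529}{\frac{21}{2} + \frac{11}{2} \left(-34\right)} = - \frac{3895529}{\frac{21}{2} - 187} = - \frac{3895529}{- \frac{353}{2}} = \left(-3895529\right) \left(- \frac{2}{353}\right) = \frac{7791058}{353}$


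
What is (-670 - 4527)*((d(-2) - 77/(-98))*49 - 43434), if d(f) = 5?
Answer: 448506297/2 ≈ 2.2425e+8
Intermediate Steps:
(-670 - 4527)*((d(-2) - 77/(-98))*49 - 43434) = (-670 - 4527)*((5 - 77/(-98))*49 - 43434) = -5197*((5 - 77*(-1/98))*49 - 43434) = -5197*((5 + 11/14)*49 - 43434) = -5197*((81/14)*49 - 43434) = -5197*(567/2 - 43434) = -5197*(-86301/2) = 448506297/2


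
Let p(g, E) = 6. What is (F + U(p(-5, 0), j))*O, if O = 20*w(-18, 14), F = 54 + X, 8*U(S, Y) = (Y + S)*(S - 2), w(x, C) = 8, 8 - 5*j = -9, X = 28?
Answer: 13872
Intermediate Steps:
j = 17/5 (j = 8/5 - ⅕*(-9) = 8/5 + 9/5 = 17/5 ≈ 3.4000)
U(S, Y) = (-2 + S)*(S + Y)/8 (U(S, Y) = ((Y + S)*(S - 2))/8 = ((S + Y)*(-2 + S))/8 = ((-2 + S)*(S + Y))/8 = (-2 + S)*(S + Y)/8)
F = 82 (F = 54 + 28 = 82)
O = 160 (O = 20*8 = 160)
(F + U(p(-5, 0), j))*O = (82 + (-¼*6 - ¼*17/5 + (⅛)*6² + (⅛)*6*(17/5)))*160 = (82 + (-3/2 - 17/20 + (⅛)*36 + 51/20))*160 = (82 + (-3/2 - 17/20 + 9/2 + 51/20))*160 = (82 + 47/10)*160 = (867/10)*160 = 13872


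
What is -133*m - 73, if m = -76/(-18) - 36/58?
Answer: -144073/261 ≈ -552.00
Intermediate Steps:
m = 940/261 (m = -76*(-1/18) - 36*1/58 = 38/9 - 18/29 = 940/261 ≈ 3.6015)
-133*m - 73 = -133*940/261 - 73 = -125020/261 - 73 = -144073/261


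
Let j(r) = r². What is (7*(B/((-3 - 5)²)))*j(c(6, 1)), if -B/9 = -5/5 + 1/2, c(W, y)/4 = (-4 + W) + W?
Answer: 504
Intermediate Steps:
c(W, y) = -16 + 8*W (c(W, y) = 4*((-4 + W) + W) = 4*(-4 + 2*W) = -16 + 8*W)
B = 9/2 (B = -9*(-5/5 + 1/2) = -9*(-5*⅕ + 1*(½)) = -9*(-1 + ½) = -9*(-½) = 9/2 ≈ 4.5000)
(7*(B/((-3 - 5)²)))*j(c(6, 1)) = (7*(9/(2*((-3 - 5)²))))*(-16 + 8*6)² = (7*(9/(2*((-8)²))))*(-16 + 48)² = (7*((9/2)/64))*32² = (7*((9/2)*(1/64)))*1024 = (7*(9/128))*1024 = (63/128)*1024 = 504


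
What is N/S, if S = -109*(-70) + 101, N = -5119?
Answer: -5119/7731 ≈ -0.66214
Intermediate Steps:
S = 7731 (S = 7630 + 101 = 7731)
N/S = -5119/7731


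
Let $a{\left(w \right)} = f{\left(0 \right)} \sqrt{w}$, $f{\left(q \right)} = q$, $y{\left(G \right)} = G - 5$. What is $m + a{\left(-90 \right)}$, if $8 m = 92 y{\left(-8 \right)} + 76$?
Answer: $-140$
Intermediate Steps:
$y{\left(G \right)} = -5 + G$ ($y{\left(G \right)} = G - 5 = -5 + G$)
$m = -140$ ($m = \frac{92 \left(-5 - 8\right) + 76}{8} = \frac{92 \left(-13\right) + 76}{8} = \frac{-1196 + 76}{8} = \frac{1}{8} \left(-1120\right) = -140$)
$a{\left(w \right)} = 0$ ($a{\left(w \right)} = 0 \sqrt{w} = 0$)
$m + a{\left(-90 \right)} = -140 + 0 = -140$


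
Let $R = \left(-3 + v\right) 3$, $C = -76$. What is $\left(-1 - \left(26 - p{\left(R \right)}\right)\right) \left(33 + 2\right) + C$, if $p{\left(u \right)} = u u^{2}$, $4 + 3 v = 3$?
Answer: $-36021$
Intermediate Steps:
$v = - \frac{1}{3}$ ($v = - \frac{4}{3} + \frac{1}{3} \cdot 3 = - \frac{4}{3} + 1 = - \frac{1}{3} \approx -0.33333$)
$R = -10$ ($R = \left(-3 - \frac{1}{3}\right) 3 = \left(- \frac{10}{3}\right) 3 = -10$)
$p{\left(u \right)} = u^{3}$
$\left(-1 - \left(26 - p{\left(R \right)}\right)\right) \left(33 + 2\right) + C = \left(-1 - \left(26 - \left(-10\right)^{3}\right)\right) \left(33 + 2\right) - 76 = \left(-1 - \left(26 - -1000\right)\right) 35 - 76 = \left(-1 - \left(26 + 1000\right)\right) 35 - 76 = \left(-1 - 1026\right) 35 - 76 = \left(-1027\right) 35 - 76 = -35945 - 76 = -36021$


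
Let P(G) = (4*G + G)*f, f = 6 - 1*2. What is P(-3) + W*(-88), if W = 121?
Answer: -10708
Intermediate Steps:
f = 4 (f = 6 - 2 = 4)
P(G) = 20*G (P(G) = (4*G + G)*4 = (5*G)*4 = 20*G)
P(-3) + W*(-88) = 20*(-3) + 121*(-88) = -60 - 10648 = -10708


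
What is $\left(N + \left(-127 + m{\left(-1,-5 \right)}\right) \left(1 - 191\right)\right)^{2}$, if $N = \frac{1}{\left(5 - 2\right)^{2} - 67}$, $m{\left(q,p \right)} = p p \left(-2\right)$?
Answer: $\frac{3804602390521}{3364} \approx 1.131 \cdot 10^{9}$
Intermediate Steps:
$m{\left(q,p \right)} = - 2 p^{2}$ ($m{\left(q,p \right)} = p^{2} \left(-2\right) = - 2 p^{2}$)
$N = - \frac{1}{58}$ ($N = \frac{1}{3^{2} - 67} = \frac{1}{9 - 67} = \frac{1}{-58} = - \frac{1}{58} \approx -0.017241$)
$\left(N + \left(-127 + m{\left(-1,-5 \right)}\right) \left(1 - 191\right)\right)^{2} = \left(- \frac{1}{58} + \left(-127 - 2 \left(-5\right)^{2}\right) \left(1 - 191\right)\right)^{2} = \left(- \frac{1}{58} + \left(-127 - 50\right) \left(-190\right)\right)^{2} = \left(- \frac{1}{58} - -33630\right)^{2} = \left(- \frac{1}{58} + 33630\right)^{2} = \left(\frac{1950539}{58}\right)^{2} = \frac{3804602390521}{3364}$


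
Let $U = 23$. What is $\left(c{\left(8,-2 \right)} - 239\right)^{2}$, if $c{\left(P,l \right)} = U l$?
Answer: $81225$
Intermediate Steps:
$c{\left(P,l \right)} = 23 l$
$\left(c{\left(8,-2 \right)} - 239\right)^{2} = \left(23 \left(-2\right) - 239\right)^{2} = \left(-46 - 239\right)^{2} = \left(-285\right)^{2} = 81225$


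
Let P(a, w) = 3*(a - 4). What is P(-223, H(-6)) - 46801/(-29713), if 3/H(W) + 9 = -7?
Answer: -20187752/29713 ≈ -679.42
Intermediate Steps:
H(W) = -3/16 (H(W) = 3/(-9 - 7) = 3/(-16) = 3*(-1/16) = -3/16)
P(a, w) = -12 + 3*a (P(a, w) = 3*(-4 + a) = -12 + 3*a)
P(-223, H(-6)) - 46801/(-29713) = (-12 + 3*(-223)) - 46801/(-29713) = (-12 - 669) - 46801*(-1)/29713 = -681 - 1*(-46801/29713) = -681 + 46801/29713 = -20187752/29713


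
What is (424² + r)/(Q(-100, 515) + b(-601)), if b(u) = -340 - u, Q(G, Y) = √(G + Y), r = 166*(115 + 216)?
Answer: 30631221/33853 - 117361*√415/33853 ≈ 834.21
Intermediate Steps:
r = 54946 (r = 166*331 = 54946)
(424² + r)/(Q(-100, 515) + b(-601)) = (424² + 54946)/(√(-100 + 515) + (-340 - 1*(-601))) = (179776 + 54946)/(√415 + (-340 + 601)) = 234722/(√415 + 261) = 234722/(261 + √415)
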